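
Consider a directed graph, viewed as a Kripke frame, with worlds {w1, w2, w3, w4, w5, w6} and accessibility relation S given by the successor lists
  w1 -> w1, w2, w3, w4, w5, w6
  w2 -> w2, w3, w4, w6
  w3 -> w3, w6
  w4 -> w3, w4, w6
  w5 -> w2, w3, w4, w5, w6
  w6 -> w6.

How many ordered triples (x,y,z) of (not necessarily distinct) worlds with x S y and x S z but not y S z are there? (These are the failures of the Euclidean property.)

Enumerating: (w1,w2,w1), (w1,w2,w5), (w1,w3,w1), (w1,w3,w2), (w1,w3,w4), (w1,w3,w5), (w1,w4,w1), (w1,w4,w2), (w1,w4,w5), (w1,w5,w1), (w1,w6,w1), (w1,w6,w2), … and 23 more.
Total: 35.

35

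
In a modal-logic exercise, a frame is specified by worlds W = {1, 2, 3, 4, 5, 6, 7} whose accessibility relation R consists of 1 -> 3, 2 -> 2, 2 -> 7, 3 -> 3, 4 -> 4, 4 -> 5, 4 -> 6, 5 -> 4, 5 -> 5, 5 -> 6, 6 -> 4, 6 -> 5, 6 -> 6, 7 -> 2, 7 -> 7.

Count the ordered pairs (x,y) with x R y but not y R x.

Enumerating: (1,3).

1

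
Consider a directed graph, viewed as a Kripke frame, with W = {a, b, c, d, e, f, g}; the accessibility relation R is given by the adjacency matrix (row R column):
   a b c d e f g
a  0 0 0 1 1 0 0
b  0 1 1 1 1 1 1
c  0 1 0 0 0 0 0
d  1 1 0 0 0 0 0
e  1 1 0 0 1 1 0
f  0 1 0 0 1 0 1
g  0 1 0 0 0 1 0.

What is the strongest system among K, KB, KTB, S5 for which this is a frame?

KB

Symmetric (axiom B): yes — every pair in R has its reverse in R.
Reflexive (axiom T): no — a is not related to itself.
Euclidean (axiom 5): no — a R d and a R e, but not d R e.
So F validates K, KB; KTB would additionally require R to be reflexive. The strongest is KB.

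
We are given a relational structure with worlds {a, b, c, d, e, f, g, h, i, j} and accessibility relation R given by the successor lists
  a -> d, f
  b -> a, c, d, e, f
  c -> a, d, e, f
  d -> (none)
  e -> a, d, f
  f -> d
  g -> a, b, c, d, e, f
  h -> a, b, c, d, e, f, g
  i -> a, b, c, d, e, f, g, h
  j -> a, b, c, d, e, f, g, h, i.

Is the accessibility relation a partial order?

No

Reflexive: no — a is not related to itself.
Transitive: yes — every two-step R-path is closed by a direct edge.
Antisymmetric: yes — no distinct pair is related both ways.
So R is not a partial order.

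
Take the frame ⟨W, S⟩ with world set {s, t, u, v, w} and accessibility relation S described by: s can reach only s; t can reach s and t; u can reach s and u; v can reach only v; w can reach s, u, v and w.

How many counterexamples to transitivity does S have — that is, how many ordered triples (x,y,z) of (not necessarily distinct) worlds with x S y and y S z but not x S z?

S is transitive; there are no such tuples.

0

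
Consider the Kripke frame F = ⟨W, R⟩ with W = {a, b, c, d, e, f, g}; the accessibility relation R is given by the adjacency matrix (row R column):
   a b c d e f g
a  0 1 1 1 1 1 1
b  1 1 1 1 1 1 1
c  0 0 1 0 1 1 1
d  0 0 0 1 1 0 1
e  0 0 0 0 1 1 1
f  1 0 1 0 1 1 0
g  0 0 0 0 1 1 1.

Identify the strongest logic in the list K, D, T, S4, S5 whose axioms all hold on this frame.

Serial (axiom D): yes — every world has a successor (e.g. a R b).
Reflexive (axiom T): no — a is not related to itself.
Transitive (axiom 4): no — c R f and f R a, but not c R a.
Euclidean (axiom 5): no — a R c and a R b, but not c R b.
So F validates K, D; T would additionally require R to be reflexive. The strongest is D.

D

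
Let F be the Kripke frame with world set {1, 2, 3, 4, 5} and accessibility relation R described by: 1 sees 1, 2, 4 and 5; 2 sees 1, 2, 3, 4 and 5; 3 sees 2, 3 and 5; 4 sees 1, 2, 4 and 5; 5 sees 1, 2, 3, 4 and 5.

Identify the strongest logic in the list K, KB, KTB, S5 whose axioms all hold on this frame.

KTB

Symmetric (axiom B): yes — every pair in R has its reverse in R.
Reflexive (axiom T): yes — every world is R-related to itself.
Euclidean (axiom 5): no — 2 R 1 and 2 R 3, but not 1 R 3.
So F validates K, KB, KTB; S5 would additionally require R to be Euclidean. The strongest is KTB.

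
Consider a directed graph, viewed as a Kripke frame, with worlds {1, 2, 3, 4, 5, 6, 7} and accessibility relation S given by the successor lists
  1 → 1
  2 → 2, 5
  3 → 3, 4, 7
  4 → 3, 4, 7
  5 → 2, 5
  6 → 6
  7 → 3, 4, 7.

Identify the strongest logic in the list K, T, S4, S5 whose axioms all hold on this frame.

Reflexive (axiom T): yes — every world is S-related to itself.
Transitive (axiom 4): yes — every two-step S-path is closed by a direct edge.
Euclidean (axiom 5): yes — any two successors of a common world are S-related.
So F validates K, T, S4, S5. The strongest is S5.

S5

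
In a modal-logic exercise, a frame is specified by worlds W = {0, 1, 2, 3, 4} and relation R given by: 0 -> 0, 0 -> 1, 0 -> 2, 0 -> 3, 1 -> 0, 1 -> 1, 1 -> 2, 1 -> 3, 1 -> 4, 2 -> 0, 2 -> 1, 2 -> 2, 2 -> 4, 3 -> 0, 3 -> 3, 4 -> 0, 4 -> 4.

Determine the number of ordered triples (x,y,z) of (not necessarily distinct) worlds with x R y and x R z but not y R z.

Enumerating: (0,2,3), (0,3,1), (0,3,2), (1,0,4), (1,2,3), (1,3,1), (1,3,2), (1,3,4), (1,4,1), (1,4,2), (1,4,3), (2,0,4), (2,4,1), (2,4,2), (4,0,4).

15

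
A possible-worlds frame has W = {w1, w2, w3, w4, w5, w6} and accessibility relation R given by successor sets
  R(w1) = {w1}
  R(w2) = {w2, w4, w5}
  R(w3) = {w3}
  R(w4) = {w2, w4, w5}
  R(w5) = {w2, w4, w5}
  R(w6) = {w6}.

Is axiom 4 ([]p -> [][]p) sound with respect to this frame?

Axiom 4 corresponds to the accessibility relation being transitive.
Transitive: yes — every two-step R-path is closed by a direct edge.

Yes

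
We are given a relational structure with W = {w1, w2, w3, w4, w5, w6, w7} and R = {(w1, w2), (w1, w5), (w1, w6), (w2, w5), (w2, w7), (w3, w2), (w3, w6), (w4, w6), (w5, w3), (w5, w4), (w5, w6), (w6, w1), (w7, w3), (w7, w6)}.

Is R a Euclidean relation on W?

Euclidean: no — w1 R w2 and w1 R w6, but not w2 R w6.

No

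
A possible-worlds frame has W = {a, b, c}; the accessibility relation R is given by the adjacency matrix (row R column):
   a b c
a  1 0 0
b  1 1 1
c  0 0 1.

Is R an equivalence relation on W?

Reflexive: yes — every world is R-related to itself.
Symmetric: no — b R a but not a R b.
Transitive: yes — every two-step R-path is closed by a direct edge.
So R is not an equivalence relation.

No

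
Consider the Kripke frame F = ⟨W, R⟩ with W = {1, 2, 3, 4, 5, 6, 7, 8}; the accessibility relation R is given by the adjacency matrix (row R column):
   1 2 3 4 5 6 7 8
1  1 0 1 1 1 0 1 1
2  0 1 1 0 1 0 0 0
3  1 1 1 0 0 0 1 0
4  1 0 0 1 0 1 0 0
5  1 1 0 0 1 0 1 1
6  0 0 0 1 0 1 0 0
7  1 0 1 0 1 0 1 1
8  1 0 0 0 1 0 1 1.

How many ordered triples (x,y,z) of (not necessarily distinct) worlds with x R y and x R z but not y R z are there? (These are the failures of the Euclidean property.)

30

Enumerating: (1,3,4), (1,3,5), (1,3,8), (1,4,3), (1,4,5), (1,4,7), (1,4,8), (1,5,3), (1,5,4), (1,7,4), (1,8,3), (1,8,4), … and 18 more.
Total: 30.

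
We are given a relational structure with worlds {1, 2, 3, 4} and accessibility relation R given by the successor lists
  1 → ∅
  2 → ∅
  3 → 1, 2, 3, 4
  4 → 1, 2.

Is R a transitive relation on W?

Transitive: yes — every two-step R-path is closed by a direct edge.

Yes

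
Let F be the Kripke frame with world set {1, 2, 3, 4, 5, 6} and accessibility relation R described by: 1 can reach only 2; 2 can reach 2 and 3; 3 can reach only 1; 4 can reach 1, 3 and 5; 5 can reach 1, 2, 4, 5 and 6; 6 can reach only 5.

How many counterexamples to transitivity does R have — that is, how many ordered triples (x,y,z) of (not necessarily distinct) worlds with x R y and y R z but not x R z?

13

Enumerating: (1,2,3), (2,3,1), (3,1,2), (4,1,2), (4,5,2), (4,5,4), (4,5,6), (5,2,3), (5,4,3), (6,5,1), (6,5,2), (6,5,4), (6,5,6).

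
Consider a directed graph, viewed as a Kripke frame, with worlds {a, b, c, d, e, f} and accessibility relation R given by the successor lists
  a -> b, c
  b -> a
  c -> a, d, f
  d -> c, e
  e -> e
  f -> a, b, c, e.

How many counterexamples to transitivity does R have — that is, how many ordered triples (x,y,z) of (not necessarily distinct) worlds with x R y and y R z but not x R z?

Enumerating: (a,b,a), (a,c,a), (a,c,d), (a,c,f), (b,a,b), (b,a,c), (c,a,b), (c,a,c), (c,d,c), (c,d,e), (c,f,b), (c,f,c), (c,f,e), (d,c,a), (d,c,d), (d,c,f), (f,c,d), (f,c,f).

18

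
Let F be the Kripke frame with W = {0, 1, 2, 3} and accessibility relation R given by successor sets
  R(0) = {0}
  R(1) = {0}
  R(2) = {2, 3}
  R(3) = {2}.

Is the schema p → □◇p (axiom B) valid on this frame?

Axiom B corresponds to the accessibility relation being symmetric.
Symmetric: no — 1 R 0 but not 0 R 1.

No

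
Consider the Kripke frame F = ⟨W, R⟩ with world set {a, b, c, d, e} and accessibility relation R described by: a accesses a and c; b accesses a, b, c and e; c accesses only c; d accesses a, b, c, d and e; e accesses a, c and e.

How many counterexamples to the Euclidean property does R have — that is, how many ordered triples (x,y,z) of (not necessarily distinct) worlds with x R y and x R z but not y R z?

20

Enumerating: (a,c,a), (b,a,b), (b,a,e), (b,c,a), (b,c,b), (b,c,e), (b,e,b), (d,a,b), (d,a,d), (d,a,e), (d,b,d), (d,c,a), … and 8 more.
Total: 20.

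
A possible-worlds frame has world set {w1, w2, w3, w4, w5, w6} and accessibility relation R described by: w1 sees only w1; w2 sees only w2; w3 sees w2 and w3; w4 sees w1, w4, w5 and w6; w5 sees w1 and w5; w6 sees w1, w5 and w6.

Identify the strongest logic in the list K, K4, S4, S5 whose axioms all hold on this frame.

Transitive (axiom 4): yes — every two-step R-path is closed by a direct edge.
Reflexive (axiom T): yes — every world is R-related to itself.
Euclidean (axiom 5): no — w4 R w1 and w4 R w5, but not w1 R w5.
So F validates K, K4, S4; S5 would additionally require R to be Euclidean. The strongest is S4.

S4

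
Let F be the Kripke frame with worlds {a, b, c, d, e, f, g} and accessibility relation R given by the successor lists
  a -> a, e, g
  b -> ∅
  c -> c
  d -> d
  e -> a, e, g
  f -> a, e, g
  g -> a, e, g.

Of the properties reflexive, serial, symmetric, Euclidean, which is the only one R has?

Euclidean

Reflexive: no — b is not related to itself.
Serial: no — b has no R-successor.
Symmetric: no — f R a but not a R f.
Euclidean: yes — any two successors of a common world are R-related.
Only Euclidean holds.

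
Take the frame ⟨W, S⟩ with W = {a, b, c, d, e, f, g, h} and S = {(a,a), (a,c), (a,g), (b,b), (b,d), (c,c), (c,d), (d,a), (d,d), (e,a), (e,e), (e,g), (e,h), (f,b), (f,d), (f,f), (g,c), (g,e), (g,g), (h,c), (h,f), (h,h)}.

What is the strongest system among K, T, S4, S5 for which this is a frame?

Reflexive (axiom T): yes — every world is S-related to itself.
Transitive (axiom 4): no — a S c and c S d, but not a S d.
Euclidean (axiom 5): no — a S c and a S g, but not c S g.
So F validates K, T; S4 would additionally require S to be transitive. The strongest is T.

T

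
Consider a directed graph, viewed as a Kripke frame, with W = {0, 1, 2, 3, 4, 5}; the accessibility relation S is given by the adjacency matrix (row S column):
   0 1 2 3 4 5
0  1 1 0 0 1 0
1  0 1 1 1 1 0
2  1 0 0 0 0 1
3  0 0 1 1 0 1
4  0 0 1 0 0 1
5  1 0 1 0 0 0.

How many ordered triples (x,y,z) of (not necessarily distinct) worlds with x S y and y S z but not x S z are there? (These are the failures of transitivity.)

Enumerating: (0,1,2), (0,1,3), (0,4,2), (0,4,5), (1,2,0), (1,2,5), (1,3,5), (1,4,5), (2,0,1), (2,0,4), (2,5,2), (3,2,0), (3,5,0), (4,2,0), (4,5,0), (5,0,1), (5,0,4), (5,2,5).

18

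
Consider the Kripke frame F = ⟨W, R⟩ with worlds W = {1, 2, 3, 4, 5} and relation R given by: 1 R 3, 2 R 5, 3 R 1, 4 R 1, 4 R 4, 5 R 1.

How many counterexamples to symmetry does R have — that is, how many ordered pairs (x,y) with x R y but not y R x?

Enumerating: (2,5), (4,1), (5,1).

3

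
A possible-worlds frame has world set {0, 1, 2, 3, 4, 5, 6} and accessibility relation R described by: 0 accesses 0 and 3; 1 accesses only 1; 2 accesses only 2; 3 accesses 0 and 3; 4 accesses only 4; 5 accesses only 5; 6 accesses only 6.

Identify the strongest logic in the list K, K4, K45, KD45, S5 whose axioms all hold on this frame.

Transitive (axiom 4): yes — every two-step R-path is closed by a direct edge.
Euclidean (axiom 5): yes — any two successors of a common world are R-related.
Serial (axiom D): yes — every world has a successor (e.g. 0 R 0).
Reflexive (axiom T): yes — every world is R-related to itself.
So F validates K, K4, K45, KD45, S5. The strongest is S5.

S5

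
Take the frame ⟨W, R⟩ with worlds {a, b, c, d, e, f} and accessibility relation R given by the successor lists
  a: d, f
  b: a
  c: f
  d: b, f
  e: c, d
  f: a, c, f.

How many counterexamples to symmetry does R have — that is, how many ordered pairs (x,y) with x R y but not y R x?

Enumerating: (a,d), (b,a), (d,b), (d,f), (e,c), (e,d).

6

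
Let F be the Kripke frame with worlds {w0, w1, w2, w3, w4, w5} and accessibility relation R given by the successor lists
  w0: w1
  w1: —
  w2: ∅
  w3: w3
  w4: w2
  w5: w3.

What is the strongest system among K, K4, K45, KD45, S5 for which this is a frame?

K4

Transitive (axiom 4): yes — every two-step R-path is closed by a direct edge.
Euclidean (axiom 5): no — w0 R w1 and w0 R w1, but not w1 R w1.
Serial (axiom D): no — w1 has no R-successor.
Reflexive (axiom T): no — w0 is not related to itself.
So F validates K, K4; K45 would additionally require R to be Euclidean. The strongest is K4.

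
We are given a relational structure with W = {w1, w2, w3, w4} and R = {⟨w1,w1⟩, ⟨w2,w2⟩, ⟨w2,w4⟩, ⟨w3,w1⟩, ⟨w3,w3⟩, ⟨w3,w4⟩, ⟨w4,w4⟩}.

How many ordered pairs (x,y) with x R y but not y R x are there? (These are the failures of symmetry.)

Enumerating: (w2,w4), (w3,w1), (w3,w4).

3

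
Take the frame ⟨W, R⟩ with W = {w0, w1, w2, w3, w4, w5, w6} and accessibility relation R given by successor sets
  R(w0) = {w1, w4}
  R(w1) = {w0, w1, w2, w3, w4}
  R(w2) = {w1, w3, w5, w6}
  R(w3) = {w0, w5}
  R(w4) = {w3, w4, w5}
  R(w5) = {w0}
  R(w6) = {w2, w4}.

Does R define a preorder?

No

Reflexive: no — w0 is not related to itself.
Transitive: no — w0 R w1 and w1 R w2, but not w0 R w2.
So R is not a preorder.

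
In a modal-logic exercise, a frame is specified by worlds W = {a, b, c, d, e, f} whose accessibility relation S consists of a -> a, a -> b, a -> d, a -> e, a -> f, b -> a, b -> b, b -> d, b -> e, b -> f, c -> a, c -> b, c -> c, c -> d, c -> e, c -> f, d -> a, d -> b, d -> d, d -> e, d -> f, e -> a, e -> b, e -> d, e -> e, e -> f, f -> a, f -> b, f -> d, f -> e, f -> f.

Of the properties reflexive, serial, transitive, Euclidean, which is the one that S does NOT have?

Euclidean

Reflexive: yes — every world is S-related to itself.
Serial: yes — every world has a successor (e.g. a S a).
Transitive: yes — every two-step S-path is closed by a direct edge.
Euclidean: no — c S a and c S c, but not a S c.
Only Euclidean fails.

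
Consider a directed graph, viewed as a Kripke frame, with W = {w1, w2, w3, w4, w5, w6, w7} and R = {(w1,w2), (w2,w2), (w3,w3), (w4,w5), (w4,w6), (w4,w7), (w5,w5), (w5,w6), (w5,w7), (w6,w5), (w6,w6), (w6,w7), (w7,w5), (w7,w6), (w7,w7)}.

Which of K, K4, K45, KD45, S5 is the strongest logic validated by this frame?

Transitive (axiom 4): yes — every two-step R-path is closed by a direct edge.
Euclidean (axiom 5): yes — any two successors of a common world are R-related.
Serial (axiom D): yes — every world has a successor (e.g. w1 R w2).
Reflexive (axiom T): no — w1 is not related to itself.
So F validates K, K4, K45, KD45; S5 would additionally require R to be reflexive. The strongest is KD45.

KD45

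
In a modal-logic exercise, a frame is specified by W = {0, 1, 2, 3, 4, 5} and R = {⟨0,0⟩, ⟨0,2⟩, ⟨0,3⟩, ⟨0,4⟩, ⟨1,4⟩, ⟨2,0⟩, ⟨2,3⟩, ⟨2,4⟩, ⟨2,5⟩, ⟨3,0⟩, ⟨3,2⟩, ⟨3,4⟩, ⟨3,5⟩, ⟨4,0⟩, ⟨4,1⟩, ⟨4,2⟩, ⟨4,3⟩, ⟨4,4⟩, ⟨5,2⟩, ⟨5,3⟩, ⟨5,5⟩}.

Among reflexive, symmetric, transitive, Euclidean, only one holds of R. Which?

Reflexive: no — 1 is not related to itself.
Symmetric: yes — every pair in R has its reverse in R.
Transitive: no — 0 R 2 and 2 R 5, but not 0 R 5.
Euclidean: no — 2 R 0 and 2 R 5, but not 0 R 5.
Only symmetric holds.

symmetric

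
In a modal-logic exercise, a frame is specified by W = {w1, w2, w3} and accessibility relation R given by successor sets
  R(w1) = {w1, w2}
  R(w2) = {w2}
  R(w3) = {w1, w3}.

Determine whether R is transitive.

No

Transitive: no — w3 R w1 and w1 R w2, but not w3 R w2.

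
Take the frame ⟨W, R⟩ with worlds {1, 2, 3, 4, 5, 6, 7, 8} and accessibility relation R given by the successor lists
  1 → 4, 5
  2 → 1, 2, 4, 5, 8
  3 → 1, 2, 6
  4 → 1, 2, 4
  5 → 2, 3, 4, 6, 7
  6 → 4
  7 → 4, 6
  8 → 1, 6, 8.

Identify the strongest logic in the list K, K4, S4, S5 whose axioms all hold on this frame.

Transitive (axiom 4): no — 1 R 4 and 4 R 2, but not 1 R 2.
Reflexive (axiom T): no — 1 is not related to itself.
Euclidean (axiom 5): no — 1 R 4 and 1 R 5, but not 4 R 5.
So F validates K; K4 would additionally require R to be transitive. The strongest is K.

K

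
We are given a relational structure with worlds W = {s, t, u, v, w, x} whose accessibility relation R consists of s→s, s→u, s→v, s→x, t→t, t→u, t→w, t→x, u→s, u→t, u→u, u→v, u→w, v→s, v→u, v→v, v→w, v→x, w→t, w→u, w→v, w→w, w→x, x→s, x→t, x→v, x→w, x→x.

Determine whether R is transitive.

No

Transitive: no — s R u and u R t, but not s R t.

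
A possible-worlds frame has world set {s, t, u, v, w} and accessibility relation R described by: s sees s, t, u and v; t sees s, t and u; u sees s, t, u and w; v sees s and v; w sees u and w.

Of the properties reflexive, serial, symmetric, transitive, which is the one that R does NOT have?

transitive

Reflexive: yes — every world is R-related to itself.
Serial: yes — every world has a successor (e.g. s R s).
Symmetric: yes — every pair in R has its reverse in R.
Transitive: no — s R u and u R w, but not s R w.
Only transitive fails.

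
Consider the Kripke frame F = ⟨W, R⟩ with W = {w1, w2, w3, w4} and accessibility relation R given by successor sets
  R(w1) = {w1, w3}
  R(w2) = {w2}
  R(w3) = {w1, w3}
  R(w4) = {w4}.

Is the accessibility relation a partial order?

Reflexive: yes — every world is R-related to itself.
Transitive: yes — every two-step R-path is closed by a direct edge.
Antisymmetric: no — w1 R w3 and w3 R w1 with w1 ≠ w3.
So R is not a partial order.

No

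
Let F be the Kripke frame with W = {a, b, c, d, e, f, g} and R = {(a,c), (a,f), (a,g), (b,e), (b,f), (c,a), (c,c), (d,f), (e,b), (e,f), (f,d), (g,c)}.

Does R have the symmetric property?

Symmetric: no — a R f but not f R a.

No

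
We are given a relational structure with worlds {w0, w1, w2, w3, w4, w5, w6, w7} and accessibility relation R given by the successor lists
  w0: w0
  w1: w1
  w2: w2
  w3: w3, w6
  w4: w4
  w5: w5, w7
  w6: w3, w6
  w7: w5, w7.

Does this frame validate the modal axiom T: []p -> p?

By correspondence theory, T is valid on a frame iff R is reflexive.
Reflexive: yes — every world is R-related to itself.

Yes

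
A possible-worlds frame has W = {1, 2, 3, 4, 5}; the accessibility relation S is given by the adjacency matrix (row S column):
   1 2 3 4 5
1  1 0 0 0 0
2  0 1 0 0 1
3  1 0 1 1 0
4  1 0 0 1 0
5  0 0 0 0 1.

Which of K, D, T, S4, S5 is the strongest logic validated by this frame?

S4

Serial (axiom D): yes — every world has a successor (e.g. 1 S 1).
Reflexive (axiom T): yes — every world is S-related to itself.
Transitive (axiom 4): yes — every two-step S-path is closed by a direct edge.
Euclidean (axiom 5): no — 3 S 1 and 3 S 4, but not 1 S 4.
So F validates K, D, T, S4; S5 would additionally require S to be Euclidean. The strongest is S4.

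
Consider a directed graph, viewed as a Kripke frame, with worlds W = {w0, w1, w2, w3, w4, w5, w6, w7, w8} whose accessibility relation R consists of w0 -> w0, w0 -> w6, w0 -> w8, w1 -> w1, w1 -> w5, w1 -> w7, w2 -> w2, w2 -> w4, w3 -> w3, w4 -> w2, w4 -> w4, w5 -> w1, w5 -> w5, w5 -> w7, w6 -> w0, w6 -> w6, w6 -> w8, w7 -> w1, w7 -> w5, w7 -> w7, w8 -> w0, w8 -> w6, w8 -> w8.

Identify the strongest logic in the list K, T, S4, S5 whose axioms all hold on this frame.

S5

Reflexive (axiom T): yes — every world is R-related to itself.
Transitive (axiom 4): yes — every two-step R-path is closed by a direct edge.
Euclidean (axiom 5): yes — any two successors of a common world are R-related.
So F validates K, T, S4, S5. The strongest is S5.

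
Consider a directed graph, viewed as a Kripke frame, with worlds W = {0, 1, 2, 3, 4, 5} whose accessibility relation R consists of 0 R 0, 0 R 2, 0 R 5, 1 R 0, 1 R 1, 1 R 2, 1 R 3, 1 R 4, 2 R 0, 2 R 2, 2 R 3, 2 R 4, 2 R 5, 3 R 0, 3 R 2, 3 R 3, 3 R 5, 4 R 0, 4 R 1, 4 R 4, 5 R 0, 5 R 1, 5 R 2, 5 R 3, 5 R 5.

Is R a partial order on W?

Reflexive: yes — every world is R-related to itself.
Transitive: no — 0 R 2 and 2 R 3, but not 0 R 3.
Antisymmetric: no — 0 R 2 and 2 R 0 with 0 ≠ 2.
So R is not a partial order.

No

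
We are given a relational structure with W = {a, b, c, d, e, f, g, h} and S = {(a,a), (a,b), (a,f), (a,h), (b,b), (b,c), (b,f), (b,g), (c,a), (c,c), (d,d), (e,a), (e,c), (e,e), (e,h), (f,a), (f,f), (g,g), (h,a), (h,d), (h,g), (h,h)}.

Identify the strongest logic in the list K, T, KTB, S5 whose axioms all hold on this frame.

Reflexive (axiom T): yes — every world is S-related to itself.
Symmetric (axiom B): no — a S b but not b S a.
Euclidean (axiom 5): no — a S b and a S h, but not b S h.
So F validates K, T; KTB would additionally require S to be symmetric. The strongest is T.

T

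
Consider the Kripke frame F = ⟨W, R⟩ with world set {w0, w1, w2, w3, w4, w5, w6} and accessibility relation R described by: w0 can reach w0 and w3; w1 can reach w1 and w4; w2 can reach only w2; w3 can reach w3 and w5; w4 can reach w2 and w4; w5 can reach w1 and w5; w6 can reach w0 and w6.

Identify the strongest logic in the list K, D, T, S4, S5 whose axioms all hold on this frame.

Serial (axiom D): yes — every world has a successor (e.g. w0 R w0).
Reflexive (axiom T): yes — every world is R-related to itself.
Transitive (axiom 4): no — w0 R w3 and w3 R w5, but not w0 R w5.
Euclidean (axiom 5): no — w0 R w3 and w0 R w0, but not w3 R w0.
So F validates K, D, T; S4 would additionally require R to be transitive. The strongest is T.

T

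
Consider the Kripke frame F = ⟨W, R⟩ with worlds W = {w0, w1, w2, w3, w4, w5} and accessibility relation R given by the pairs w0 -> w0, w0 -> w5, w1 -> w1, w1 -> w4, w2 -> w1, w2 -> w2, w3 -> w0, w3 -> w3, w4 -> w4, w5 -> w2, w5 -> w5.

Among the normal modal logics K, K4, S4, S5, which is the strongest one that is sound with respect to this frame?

K

Transitive (axiom 4): no — w0 R w5 and w5 R w2, but not w0 R w2.
Reflexive (axiom T): yes — every world is R-related to itself.
Euclidean (axiom 5): no — w0 R w5 and w0 R w0, but not w5 R w0.
So F validates K; K4 would additionally require R to be transitive. The strongest is K.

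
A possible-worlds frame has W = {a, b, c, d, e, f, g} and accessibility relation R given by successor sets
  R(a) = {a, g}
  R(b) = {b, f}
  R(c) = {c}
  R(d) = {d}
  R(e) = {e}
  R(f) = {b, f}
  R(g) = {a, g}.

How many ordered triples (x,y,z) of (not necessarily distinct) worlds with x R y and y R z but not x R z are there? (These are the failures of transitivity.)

0

R is transitive; there are no such tuples.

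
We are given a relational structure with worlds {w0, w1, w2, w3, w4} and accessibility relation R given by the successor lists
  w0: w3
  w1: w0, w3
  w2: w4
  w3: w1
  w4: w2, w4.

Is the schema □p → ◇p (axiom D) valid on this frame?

By correspondence theory, D is valid on a frame iff R is serial.
Serial: yes — every world has a successor (e.g. w0 R w3).

Yes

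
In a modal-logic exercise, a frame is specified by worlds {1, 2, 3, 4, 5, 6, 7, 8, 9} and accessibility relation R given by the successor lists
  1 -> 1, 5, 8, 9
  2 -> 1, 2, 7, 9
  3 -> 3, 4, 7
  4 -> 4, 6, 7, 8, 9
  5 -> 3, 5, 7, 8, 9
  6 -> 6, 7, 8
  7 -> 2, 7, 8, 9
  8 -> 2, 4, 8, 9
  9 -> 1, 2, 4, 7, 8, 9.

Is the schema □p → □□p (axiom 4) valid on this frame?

No

Axiom 4 corresponds to the accessibility relation being transitive.
Transitive: no — 1 R 5 and 5 R 3, but not 1 R 3.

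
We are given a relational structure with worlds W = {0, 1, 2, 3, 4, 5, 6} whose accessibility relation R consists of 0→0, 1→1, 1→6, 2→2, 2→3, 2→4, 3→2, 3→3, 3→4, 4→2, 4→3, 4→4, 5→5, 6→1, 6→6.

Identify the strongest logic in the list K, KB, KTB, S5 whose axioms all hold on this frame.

S5

Symmetric (axiom B): yes — every pair in R has its reverse in R.
Reflexive (axiom T): yes — every world is R-related to itself.
Euclidean (axiom 5): yes — any two successors of a common world are R-related.
So F validates K, KB, KTB, S5. The strongest is S5.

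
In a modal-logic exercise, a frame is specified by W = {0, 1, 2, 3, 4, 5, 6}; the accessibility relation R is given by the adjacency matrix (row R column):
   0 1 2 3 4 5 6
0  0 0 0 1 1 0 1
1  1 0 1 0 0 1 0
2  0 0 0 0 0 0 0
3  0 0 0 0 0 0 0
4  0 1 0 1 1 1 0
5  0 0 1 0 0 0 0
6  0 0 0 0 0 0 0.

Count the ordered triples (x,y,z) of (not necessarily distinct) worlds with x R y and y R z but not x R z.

Enumerating: (0,4,1), (0,4,5), (1,0,3), (1,0,4), (1,0,6), (4,1,0), (4,1,2), (4,5,2).

8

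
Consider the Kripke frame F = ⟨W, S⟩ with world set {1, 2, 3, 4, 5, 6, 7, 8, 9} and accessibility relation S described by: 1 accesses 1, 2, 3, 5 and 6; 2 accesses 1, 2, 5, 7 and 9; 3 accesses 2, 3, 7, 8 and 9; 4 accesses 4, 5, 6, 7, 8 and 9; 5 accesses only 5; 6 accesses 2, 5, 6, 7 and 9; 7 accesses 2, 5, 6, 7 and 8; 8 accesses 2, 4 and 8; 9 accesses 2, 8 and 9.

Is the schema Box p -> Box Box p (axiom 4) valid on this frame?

No

The schema 4 characterises exactly the transitive frames.
Transitive: no — 1 S 2 and 2 S 7, but not 1 S 7.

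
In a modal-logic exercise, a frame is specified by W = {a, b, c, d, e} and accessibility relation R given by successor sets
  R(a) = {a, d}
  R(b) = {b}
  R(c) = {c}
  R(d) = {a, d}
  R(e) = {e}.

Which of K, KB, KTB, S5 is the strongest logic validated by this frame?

Symmetric (axiom B): yes — every pair in R has its reverse in R.
Reflexive (axiom T): yes — every world is R-related to itself.
Euclidean (axiom 5): yes — any two successors of a common world are R-related.
So F validates K, KB, KTB, S5. The strongest is S5.

S5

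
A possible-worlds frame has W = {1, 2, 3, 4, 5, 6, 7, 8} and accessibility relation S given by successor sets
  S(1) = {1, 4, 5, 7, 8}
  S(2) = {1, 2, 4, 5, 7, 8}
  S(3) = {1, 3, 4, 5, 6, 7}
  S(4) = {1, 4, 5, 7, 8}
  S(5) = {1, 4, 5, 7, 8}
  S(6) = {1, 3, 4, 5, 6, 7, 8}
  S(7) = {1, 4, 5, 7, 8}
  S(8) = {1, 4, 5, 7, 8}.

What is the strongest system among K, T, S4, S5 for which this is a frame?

T

Reflexive (axiom T): yes — every world is S-related to itself.
Transitive (axiom 4): no — 3 S 1 and 1 S 8, but not 3 S 8.
Euclidean (axiom 5): no — 3 S 1 and 3 S 6, but not 1 S 6.
So F validates K, T; S4 would additionally require S to be transitive. The strongest is T.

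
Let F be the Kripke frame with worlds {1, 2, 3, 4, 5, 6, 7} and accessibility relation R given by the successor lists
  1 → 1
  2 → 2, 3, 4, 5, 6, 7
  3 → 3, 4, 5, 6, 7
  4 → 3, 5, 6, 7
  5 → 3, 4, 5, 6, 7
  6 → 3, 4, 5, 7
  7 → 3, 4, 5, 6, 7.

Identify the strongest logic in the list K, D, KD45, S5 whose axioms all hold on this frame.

D

Serial (axiom D): yes — every world has a successor (e.g. 1 R 1).
Euclidean (axiom 5): no — 2 R 3 and 2 R 2, but not 3 R 2.
Transitive (axiom 4): no — 4 R 3 and 3 R 4, but not 4 R 4.
Reflexive (axiom T): no — 4 is not related to itself.
So F validates K, D; KD45 would additionally require R to be Euclidean and transitive. The strongest is D.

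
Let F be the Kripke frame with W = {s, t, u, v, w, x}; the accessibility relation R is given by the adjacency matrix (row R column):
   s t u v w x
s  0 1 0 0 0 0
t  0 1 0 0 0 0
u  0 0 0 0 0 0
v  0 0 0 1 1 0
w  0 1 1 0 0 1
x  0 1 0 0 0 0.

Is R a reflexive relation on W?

No

Reflexive: no — s is not related to itself.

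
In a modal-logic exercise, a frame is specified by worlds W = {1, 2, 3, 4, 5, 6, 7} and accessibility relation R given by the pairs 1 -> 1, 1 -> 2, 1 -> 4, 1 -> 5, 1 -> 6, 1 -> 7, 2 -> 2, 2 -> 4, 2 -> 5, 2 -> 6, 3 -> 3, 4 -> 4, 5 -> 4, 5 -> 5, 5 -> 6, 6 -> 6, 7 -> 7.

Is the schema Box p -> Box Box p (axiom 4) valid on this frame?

The schema 4 characterises exactly the transitive frames.
Transitive: yes — every two-step R-path is closed by a direct edge.

Yes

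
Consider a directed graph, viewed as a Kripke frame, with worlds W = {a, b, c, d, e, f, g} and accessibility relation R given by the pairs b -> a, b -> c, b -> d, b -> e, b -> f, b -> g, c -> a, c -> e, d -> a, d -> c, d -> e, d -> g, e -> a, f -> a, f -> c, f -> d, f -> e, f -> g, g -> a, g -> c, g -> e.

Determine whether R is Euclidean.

No

Euclidean: no — b R a and b R c, but not a R c.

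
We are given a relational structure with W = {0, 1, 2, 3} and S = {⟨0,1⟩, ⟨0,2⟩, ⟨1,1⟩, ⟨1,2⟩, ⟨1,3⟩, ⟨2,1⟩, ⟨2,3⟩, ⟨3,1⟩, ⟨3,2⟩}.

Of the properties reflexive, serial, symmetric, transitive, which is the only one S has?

Reflexive: no — 0 is not related to itself.
Serial: yes — every world has a successor (e.g. 0 S 1).
Symmetric: no — 0 S 1 but not 1 S 0.
Transitive: no — 0 S 1 and 1 S 3, but not 0 S 3.
Only serial holds.

serial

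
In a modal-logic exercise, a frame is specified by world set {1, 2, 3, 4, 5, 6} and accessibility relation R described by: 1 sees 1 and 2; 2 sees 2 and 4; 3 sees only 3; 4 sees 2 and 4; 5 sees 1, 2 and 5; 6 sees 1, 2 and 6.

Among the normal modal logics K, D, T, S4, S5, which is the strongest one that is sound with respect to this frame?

T

Serial (axiom D): yes — every world has a successor (e.g. 1 R 1).
Reflexive (axiom T): yes — every world is R-related to itself.
Transitive (axiom 4): no — 1 R 2 and 2 R 4, but not 1 R 4.
Euclidean (axiom 5): no — 5 R 2 and 5 R 1, but not 2 R 1.
So F validates K, D, T; S4 would additionally require R to be transitive. The strongest is T.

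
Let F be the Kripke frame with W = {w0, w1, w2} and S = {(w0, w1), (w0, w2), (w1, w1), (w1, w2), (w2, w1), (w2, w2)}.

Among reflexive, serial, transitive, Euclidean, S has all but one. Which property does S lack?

reflexive

Reflexive: no — w0 is not related to itself.
Serial: yes — every world has a successor (e.g. w0 S w1).
Transitive: yes — every two-step S-path is closed by a direct edge.
Euclidean: yes — any two successors of a common world are S-related.
Only reflexive fails.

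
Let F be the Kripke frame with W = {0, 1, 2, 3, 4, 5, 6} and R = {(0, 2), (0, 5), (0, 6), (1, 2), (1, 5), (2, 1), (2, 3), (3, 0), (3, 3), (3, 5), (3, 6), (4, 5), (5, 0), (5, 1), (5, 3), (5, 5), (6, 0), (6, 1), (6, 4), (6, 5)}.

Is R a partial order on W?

Reflexive: no — 0 is not related to itself.
Transitive: no — 0 R 2 and 2 R 1, but not 0 R 1.
Antisymmetric: no — 0 R 5 and 5 R 0 with 0 ≠ 5.
So R is not a partial order.

No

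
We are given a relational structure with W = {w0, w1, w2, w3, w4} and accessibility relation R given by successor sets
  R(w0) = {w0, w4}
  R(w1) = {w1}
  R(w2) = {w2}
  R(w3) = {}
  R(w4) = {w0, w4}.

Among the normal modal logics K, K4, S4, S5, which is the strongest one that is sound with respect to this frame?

Transitive (axiom 4): yes — every two-step R-path is closed by a direct edge.
Reflexive (axiom T): no — w3 is not related to itself.
Euclidean (axiom 5): yes — any two successors of a common world are R-related.
So F validates K, K4; S4 would additionally require R to be reflexive. The strongest is K4.

K4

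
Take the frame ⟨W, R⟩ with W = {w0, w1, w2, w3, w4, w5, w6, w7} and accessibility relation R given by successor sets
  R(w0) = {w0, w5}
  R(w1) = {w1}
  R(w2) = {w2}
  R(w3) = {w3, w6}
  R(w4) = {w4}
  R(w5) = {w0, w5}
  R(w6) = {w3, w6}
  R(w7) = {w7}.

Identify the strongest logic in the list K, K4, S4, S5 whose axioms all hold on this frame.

Transitive (axiom 4): yes — every two-step R-path is closed by a direct edge.
Reflexive (axiom T): yes — every world is R-related to itself.
Euclidean (axiom 5): yes — any two successors of a common world are R-related.
So F validates K, K4, S4, S5. The strongest is S5.

S5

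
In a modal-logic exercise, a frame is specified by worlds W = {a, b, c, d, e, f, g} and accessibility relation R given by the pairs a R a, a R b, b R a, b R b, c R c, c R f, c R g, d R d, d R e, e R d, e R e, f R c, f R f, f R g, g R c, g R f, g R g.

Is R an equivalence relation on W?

Yes

Reflexive: yes — every world is R-related to itself.
Symmetric: yes — every pair in R has its reverse in R.
Transitive: yes — every two-step R-path is closed by a direct edge.
So R is an equivalence relation.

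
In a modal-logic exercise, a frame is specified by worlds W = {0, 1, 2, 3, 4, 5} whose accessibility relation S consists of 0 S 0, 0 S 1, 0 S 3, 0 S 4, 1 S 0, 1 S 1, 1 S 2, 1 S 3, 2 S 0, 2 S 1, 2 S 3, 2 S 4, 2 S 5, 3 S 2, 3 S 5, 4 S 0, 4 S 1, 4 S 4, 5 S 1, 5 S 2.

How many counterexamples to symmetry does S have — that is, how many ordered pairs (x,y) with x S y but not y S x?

Enumerating: (0,3), (1,3), (2,0), (2,4), (3,5), (4,1), (5,1).

7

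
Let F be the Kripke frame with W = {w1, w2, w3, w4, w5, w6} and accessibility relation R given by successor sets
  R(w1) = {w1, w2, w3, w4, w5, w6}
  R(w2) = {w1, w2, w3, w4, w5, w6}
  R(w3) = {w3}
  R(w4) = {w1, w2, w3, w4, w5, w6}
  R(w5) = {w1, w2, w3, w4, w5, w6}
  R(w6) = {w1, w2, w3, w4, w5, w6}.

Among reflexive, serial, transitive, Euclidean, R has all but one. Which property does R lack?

Reflexive: yes — every world is R-related to itself.
Serial: yes — every world has a successor (e.g. w1 R w1).
Transitive: yes — every two-step R-path is closed by a direct edge.
Euclidean: no — w1 R w3 and w1 R w2, but not w3 R w2.
Only Euclidean fails.

Euclidean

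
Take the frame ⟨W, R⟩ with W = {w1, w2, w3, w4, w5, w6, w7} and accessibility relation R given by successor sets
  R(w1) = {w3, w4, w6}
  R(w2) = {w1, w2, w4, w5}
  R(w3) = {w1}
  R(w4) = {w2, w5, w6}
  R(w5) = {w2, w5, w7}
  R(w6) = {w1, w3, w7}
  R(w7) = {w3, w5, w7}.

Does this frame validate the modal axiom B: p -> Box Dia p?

Axiom B corresponds to the accessibility relation being symmetric.
Symmetric: no — w1 R w4 but not w4 R w1.

No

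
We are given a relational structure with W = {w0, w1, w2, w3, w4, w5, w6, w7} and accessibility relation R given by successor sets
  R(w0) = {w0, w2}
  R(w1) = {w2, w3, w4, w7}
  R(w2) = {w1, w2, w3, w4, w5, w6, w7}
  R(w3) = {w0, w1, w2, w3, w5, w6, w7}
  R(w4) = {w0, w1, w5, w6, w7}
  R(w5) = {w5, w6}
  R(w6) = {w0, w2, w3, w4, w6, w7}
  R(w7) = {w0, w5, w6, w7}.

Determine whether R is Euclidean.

Euclidean: no — w1 R w3 and w1 R w4, but not w3 R w4.

No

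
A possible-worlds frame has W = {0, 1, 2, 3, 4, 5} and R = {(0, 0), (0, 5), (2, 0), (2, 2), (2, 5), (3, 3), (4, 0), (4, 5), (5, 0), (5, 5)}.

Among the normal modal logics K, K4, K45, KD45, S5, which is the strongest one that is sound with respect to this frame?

Transitive (axiom 4): yes — every two-step R-path is closed by a direct edge.
Euclidean (axiom 5): no — 2 R 0 and 2 R 2, but not 0 R 2.
Serial (axiom D): no — 1 has no R-successor.
Reflexive (axiom T): no — 1 is not related to itself.
So F validates K, K4; K45 would additionally require R to be Euclidean. The strongest is K4.

K4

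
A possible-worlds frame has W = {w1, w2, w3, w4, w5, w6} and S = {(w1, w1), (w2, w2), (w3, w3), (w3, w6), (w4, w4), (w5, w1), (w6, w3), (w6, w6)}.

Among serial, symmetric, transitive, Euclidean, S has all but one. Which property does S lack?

Serial: yes — every world has a successor (e.g. w1 S w1).
Symmetric: no — w5 S w1 but not w1 S w5.
Transitive: yes — every two-step S-path is closed by a direct edge.
Euclidean: yes — any two successors of a common world are S-related.
Only symmetric fails.

symmetric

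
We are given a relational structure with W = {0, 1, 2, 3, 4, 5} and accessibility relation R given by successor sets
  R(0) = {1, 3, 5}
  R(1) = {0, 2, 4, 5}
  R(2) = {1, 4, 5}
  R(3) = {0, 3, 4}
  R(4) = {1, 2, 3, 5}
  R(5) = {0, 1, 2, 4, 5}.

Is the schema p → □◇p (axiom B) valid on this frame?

Yes

By correspondence theory, B is valid on a frame iff R is symmetric.
Symmetric: yes — every pair in R has its reverse in R.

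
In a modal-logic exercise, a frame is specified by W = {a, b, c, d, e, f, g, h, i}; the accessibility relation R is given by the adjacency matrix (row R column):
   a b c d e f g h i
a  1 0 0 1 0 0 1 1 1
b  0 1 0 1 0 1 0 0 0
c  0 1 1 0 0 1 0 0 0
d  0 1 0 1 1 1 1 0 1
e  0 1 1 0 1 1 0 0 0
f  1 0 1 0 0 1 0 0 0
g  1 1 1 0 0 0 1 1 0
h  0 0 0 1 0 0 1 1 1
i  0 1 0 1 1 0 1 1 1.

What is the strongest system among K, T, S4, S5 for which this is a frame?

Reflexive (axiom T): yes — every world is R-related to itself.
Transitive (axiom 4): no — a R d and d R b, but not a R b.
Euclidean (axiom 5): no — a R d and a R h, but not d R h.
So F validates K, T; S4 would additionally require R to be transitive. The strongest is T.

T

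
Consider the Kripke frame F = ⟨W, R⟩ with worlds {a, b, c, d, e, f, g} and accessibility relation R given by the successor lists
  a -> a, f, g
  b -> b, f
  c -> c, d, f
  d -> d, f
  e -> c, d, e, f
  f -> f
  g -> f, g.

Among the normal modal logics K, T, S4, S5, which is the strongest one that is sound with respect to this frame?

S4

Reflexive (axiom T): yes — every world is R-related to itself.
Transitive (axiom 4): yes — every two-step R-path is closed by a direct edge.
Euclidean (axiom 5): no — a R f and a R g, but not f R g.
So F validates K, T, S4; S5 would additionally require R to be Euclidean. The strongest is S4.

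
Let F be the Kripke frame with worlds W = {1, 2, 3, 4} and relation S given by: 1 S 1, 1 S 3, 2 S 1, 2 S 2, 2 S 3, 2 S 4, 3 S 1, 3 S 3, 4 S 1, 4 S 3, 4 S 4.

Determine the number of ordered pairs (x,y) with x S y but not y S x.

Enumerating: (2,1), (2,3), (2,4), (4,1), (4,3).

5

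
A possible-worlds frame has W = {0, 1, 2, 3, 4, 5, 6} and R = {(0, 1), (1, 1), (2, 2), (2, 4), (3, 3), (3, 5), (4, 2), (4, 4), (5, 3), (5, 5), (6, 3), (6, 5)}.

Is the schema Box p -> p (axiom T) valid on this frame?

No

By correspondence theory, T is valid on a frame iff R is reflexive.
Reflexive: no — 0 is not related to itself.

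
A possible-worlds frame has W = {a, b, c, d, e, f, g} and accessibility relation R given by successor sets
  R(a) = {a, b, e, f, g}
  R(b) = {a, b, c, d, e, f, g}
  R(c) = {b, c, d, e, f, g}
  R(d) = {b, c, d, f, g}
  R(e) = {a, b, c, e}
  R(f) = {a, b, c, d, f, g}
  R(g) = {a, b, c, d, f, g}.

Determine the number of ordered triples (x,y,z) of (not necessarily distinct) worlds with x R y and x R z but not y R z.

30

Enumerating: (a,e,f), (a,e,g), (a,f,e), (a,g,e), (b,a,c), (b,a,d), (b,c,a), (b,d,a), (b,d,e), (b,e,d), (b,e,f), (b,e,g), … and 18 more.
Total: 30.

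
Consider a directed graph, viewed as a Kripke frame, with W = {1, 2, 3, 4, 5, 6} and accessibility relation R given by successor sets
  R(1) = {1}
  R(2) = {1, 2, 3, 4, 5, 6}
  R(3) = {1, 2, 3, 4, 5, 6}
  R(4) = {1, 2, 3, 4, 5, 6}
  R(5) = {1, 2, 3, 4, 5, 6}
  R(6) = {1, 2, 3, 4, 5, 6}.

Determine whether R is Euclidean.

Euclidean: no — 2 R 1 and 2 R 3, but not 1 R 3.

No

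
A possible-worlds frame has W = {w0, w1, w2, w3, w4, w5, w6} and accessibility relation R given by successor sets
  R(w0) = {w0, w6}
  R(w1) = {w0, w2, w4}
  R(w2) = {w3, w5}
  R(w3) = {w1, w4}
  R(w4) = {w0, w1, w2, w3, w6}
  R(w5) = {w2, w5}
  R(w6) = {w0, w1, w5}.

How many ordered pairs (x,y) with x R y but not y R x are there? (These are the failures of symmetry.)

9

Enumerating: (w1,w0), (w1,w2), (w2,w3), (w3,w1), (w4,w0), (w4,w2), (w4,w6), (w6,w1), (w6,w5).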